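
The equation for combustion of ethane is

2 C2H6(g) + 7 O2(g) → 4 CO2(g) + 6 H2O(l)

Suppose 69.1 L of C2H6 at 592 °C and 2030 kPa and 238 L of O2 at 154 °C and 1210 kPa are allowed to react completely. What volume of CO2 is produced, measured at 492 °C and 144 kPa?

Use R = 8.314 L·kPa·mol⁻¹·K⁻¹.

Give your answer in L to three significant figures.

n(C2H6) = PV/RT = (2030 × 69.1) / (8.314 × 865.15) = 19.50 mol
n(O2) = PV/RT = (1210 × 238) / (8.314 × 427.15) = 81.09 mol
For 19.50 mol C2H6, stoichiometry requires (7/2) × 19.50 = 68.25 mol O2; 81.09 mol is available, so C2H6 is limiting.
n(CO2) = (4/2) × 19.50 = 39.00 mol
V(CO2) = nRT/P = 39.00 × 8.314 × 765.15 / 144 = 1723 L

1720 L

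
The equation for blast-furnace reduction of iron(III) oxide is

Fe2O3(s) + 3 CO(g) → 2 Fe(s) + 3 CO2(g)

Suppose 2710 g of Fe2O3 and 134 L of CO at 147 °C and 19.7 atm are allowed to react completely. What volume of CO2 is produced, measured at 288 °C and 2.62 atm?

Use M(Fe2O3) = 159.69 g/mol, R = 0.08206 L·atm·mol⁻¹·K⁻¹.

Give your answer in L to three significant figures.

895 L

n(Fe2O3) = 2710 / 159.69 = 16.97 mol
n(CO) = PV/RT = (19.7 × 134) / (0.08206 × 420.15) = 76.57 mol
For 16.97 mol Fe2O3, stoichiometry requires (3/1) × 16.97 = 50.91 mol CO; 76.57 mol is available, so Fe2O3 is limiting.
n(CO2) = (3/1) × 16.97 = 50.91 mol
V(CO2) = nRT/P = 50.91 × 0.08206 × 561.15 / 2.62 = 894.8 L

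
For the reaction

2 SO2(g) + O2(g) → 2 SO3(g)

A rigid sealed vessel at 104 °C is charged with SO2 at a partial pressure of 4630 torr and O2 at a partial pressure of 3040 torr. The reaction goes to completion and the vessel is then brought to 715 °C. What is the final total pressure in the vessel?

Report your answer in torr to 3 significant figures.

14000 torr

Because the vessel is rigid and T is held at 104 °C, work the stoichiometry in partial pressures (P_i = n_iRT/V).
P(O2) required for 4630 torr of SO2 = (1/2) × 4630 = 2315 torr; available 3040 torr, so SO2 is limiting.
P(O2) remaining = 3040 − (1/2) × 4630 = 725.0 torr
P(gaseous products) = (2)/2 × 4630 = 4630 torr
P_total at 104 °C = 725.0 + 4630 = 5355 torr
Scaling to 715 °C: P = 5355 × 988.15/377.15 = 14030 torr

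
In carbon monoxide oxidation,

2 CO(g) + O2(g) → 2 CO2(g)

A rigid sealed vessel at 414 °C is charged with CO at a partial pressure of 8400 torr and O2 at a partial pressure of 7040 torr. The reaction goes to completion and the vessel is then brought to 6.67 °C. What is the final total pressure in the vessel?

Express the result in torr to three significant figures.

At constant V, partial pressures at 414 °C are proportional to moles, so apply stoichiometry directly to pressures.
P(O2) required for 8400 torr of CO = (1/2) × 8400 = 4200 torr; available 7040 torr, so CO is limiting.
P(O2) remaining = 7040 − (1/2) × 8400 = 2840 torr
P(gaseous products) = (2)/2 × 8400 = 8400 torr
P_total at 414 °C = 2840 + 8400 = 11240 torr
Scaling to 6.67 °C: P = 11240 × 279.82/687.15 = 4577 torr

4580 torr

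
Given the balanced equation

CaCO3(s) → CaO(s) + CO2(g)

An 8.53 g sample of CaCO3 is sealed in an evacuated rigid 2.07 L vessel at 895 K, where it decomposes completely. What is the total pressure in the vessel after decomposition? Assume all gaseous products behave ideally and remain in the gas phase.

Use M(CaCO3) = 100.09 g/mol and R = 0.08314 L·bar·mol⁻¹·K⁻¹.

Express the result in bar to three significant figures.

3.06 bar

n(CaCO3) = 8.53 / 100.09 = 0.08522 mol
n(gas produced) = (1/1) × 0.08522 = 0.08522 mol
P = nRT/V = 0.08522 × 0.08314 × 895 / 2.07 = 3.063 bar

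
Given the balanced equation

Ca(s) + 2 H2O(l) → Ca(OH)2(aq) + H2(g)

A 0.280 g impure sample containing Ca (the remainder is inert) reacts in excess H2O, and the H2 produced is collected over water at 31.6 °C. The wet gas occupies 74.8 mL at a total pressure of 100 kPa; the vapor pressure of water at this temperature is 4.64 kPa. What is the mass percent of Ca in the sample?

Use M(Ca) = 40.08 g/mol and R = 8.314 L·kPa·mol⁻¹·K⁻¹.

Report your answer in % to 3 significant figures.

40.3 %

P(H2) = 100 − 4.64 = 95.36 kPa
n(H2) = PV/RT = (95.36 × 0.07480) / (8.314 × 304.75) = 0.002815 mol
n(Ca) = (1/1) × 0.002815 = 0.002815 mol
m(Ca) = 0.002815 × 40.08 = 0.1128 g
%Ca = 0.1128 / 0.280 × 100 = 40.29%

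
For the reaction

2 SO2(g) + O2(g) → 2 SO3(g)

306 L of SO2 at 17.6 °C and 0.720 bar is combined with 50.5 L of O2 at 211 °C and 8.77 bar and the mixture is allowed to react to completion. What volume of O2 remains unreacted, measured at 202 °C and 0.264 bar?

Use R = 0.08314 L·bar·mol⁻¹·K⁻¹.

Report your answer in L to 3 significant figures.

n(SO2) = PV/RT = (0.720 × 306) / (0.08314 × 290.75) = 9.114 mol
n(O2) = PV/RT = (8.77 × 50.5) / (0.08314 × 484.15) = 11.00 mol
For 9.114 mol SO2, stoichiometry requires (1/2) × 9.114 = 4.557 mol O2; 11.00 mol is available, so SO2 is limiting.
n(O2) consumed = (1/2) × 9.114 = 4.557 mol; remaining = 11.00 − 4.557 = 6.443 mol
V(O2) = nRT/P = 6.443 × 0.08314 × 475.15 / 0.264 = 964.1 L

964 L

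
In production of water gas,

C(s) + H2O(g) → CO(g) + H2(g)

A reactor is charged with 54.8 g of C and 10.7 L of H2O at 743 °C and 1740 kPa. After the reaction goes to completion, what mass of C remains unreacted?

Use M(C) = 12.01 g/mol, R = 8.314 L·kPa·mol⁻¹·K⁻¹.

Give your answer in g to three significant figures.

n(C) = 54.8 / 12.01 = 4.563 mol
n(H2O) = PV/RT = (1740 × 10.7) / (8.314 × 1016.15) = 2.204 mol
For 4.563 mol C, stoichiometry requires (1/1) × 4.563 = 4.563 mol H2O; 2.204 mol is available, so H2O is limiting.
n(C) consumed = (1/1) × 2.204 = 2.204 mol; remaining = 4.563 − 2.204 = 2.359 mol
m(C) = 2.359 × 12.01 = 28.33 g

28.3 g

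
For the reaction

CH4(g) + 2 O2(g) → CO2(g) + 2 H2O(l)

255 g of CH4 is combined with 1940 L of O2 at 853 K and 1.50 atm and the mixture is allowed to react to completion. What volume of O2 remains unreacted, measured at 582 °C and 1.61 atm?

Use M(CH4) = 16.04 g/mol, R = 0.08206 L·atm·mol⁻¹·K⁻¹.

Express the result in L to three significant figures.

n(CH4) = 255 / 16.04 = 15.90 mol
n(O2) = PV/RT = (1.50 × 1940) / (0.08206 × 853) = 41.57 mol
For 15.90 mol CH4, stoichiometry requires (2/1) × 15.90 = 31.80 mol O2; 41.57 mol is available, so CH4 is limiting.
n(O2) consumed = (2/1) × 15.90 = 31.80 mol; remaining = 41.57 − 31.80 = 9.770 mol
V(O2) = nRT/P = 9.770 × 0.08206 × 855.15 / 1.61 = 425.8 L

426 L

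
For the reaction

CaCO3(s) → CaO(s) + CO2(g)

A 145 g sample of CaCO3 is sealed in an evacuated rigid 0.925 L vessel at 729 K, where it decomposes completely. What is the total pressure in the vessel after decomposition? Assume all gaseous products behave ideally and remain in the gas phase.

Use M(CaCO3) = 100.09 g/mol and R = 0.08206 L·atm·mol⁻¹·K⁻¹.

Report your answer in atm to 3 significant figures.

n(CaCO3) = 145 / 100.09 = 1.449 mol
n(gas produced) = (1/1) × 1.449 = 1.449 mol
P = nRT/V = 1.449 × 0.08206 × 729 / 0.925 = 93.71 atm

93.7 atm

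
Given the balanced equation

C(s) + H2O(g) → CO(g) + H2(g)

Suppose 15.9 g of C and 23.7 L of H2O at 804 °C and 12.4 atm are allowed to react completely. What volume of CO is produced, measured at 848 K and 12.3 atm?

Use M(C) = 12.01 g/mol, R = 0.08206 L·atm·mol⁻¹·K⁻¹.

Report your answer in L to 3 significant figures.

n(C) = 15.9 / 12.01 = 1.324 mol
n(H2O) = PV/RT = (12.4 × 23.7) / (0.08206 × 1077.15) = 3.325 mol
For 1.324 mol C, stoichiometry requires (1/1) × 1.324 = 1.324 mol H2O; 3.325 mol is available, so C is limiting.
n(CO) = (1/1) × 1.324 = 1.324 mol
V(CO) = nRT/P = 1.324 × 0.08206 × 848 / 12.3 = 7.490 L

7.49 L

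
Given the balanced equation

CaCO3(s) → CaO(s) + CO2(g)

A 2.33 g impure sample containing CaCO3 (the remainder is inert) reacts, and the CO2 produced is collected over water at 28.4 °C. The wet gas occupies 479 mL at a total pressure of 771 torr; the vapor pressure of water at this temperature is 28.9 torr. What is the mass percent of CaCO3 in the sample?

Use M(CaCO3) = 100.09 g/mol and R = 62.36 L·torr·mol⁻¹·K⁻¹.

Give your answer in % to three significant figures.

P(CO2) = 771 − 28.9 = 742.1 torr
n(CO2) = PV/RT = (742.1 × 0.4790) / (62.36 × 301.55) = 0.01890 mol
n(CaCO3) = (1/1) × 0.01890 = 0.01890 mol
m(CaCO3) = 0.01890 × 100.09 = 1.892 g
%CaCO3 = 1.892 / 2.33 × 100 = 81.20%

81.2 %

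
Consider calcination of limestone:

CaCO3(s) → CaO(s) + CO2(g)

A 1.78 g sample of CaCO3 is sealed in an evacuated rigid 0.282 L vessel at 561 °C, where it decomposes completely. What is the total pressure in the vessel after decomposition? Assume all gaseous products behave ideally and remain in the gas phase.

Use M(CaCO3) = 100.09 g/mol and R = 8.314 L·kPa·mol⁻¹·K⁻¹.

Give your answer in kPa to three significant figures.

437 kPa

n(CaCO3) = 1.78 / 100.09 = 0.01778 mol
n(gas produced) = (1/1) × 0.01778 = 0.01778 mol
P = nRT/V = 0.01778 × 8.314 × 834.15 / 0.282 = 437.3 kPa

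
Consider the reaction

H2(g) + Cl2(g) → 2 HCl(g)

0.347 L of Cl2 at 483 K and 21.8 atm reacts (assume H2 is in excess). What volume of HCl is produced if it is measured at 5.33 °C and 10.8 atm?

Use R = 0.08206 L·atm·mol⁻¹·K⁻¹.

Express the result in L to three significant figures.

0.808 L

n(Cl2) = PV/RT = (21.8 × 0.347) / (0.08206 × 483) = 0.1909 mol
n(HCl) = (2/1) × 0.1909 = 0.3818 mol
V = nRT/P = 0.3818 × 0.08206 × 278.48 / 10.8 = 0.8079 L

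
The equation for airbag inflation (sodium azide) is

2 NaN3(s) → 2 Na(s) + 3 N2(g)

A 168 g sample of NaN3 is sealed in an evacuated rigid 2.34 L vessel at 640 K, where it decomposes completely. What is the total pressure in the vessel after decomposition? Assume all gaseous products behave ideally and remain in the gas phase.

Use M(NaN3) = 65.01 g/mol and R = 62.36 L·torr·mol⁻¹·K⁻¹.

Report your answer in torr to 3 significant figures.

n(NaN3) = 168 / 65.01 = 2.584 mol
n(gas produced) = (3/2) × 2.584 = 3.876 mol
P = nRT/V = 3.876 × 62.36 × 640 / 2.34 = 66110 torr

66100 torr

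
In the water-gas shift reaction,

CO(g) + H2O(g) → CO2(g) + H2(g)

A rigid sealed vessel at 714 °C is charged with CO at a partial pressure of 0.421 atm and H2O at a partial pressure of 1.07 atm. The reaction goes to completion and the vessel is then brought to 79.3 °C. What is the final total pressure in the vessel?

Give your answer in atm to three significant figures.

At constant V, partial pressures at 714 °C are proportional to moles, so apply stoichiometry directly to pressures.
P(H2O) required for 0.421 atm of CO = (1/1) × 0.421 = 0.4210 atm; available 1.07 atm, so CO is limiting.
P(H2O) remaining = 1.07 − (1/1) × 0.421 = 0.6490 atm
P(gaseous products) = (1+1)/1 × 0.421 = 0.8420 atm
P_total at 714 °C = 0.6490 + 0.8420 = 1.491 atm
Scaling to 79.3 °C: P = 1.491 × 352.45/987.15 = 0.5323 atm

0.532 atm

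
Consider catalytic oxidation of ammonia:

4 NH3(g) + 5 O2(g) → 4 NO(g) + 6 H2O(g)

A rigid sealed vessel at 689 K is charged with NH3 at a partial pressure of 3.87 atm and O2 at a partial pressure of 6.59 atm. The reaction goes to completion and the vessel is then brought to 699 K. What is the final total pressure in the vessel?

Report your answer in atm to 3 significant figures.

At constant V, partial pressures at 689 K are proportional to moles, so apply stoichiometry directly to pressures.
P(O2) required for 3.87 atm of NH3 = (5/4) × 3.87 = 4.838 atm; available 6.59 atm, so NH3 is limiting.
P(O2) remaining = 6.59 − (5/4) × 3.87 = 1.752 atm
P(gaseous products) = (4+6)/4 × 3.87 = 9.675 atm
P_total at 689 K = 1.752 + 9.675 = 11.43 atm
Scaling to 699 K: P = 11.43 × 699/689 = 11.60 atm

11.6 atm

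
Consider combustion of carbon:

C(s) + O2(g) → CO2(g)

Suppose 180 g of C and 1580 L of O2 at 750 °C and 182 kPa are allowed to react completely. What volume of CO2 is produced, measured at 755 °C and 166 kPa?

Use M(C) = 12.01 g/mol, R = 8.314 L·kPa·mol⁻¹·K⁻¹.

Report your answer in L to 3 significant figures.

772 L

n(C) = 180 / 12.01 = 14.99 mol
n(O2) = PV/RT = (182 × 1580) / (8.314 × 1023.15) = 33.80 mol
For 14.99 mol C, stoichiometry requires (1/1) × 14.99 = 14.99 mol O2; 33.80 mol is available, so C is limiting.
n(CO2) = (1/1) × 14.99 = 14.99 mol
V(CO2) = nRT/P = 14.99 × 8.314 × 1028.15 / 166 = 771.9 L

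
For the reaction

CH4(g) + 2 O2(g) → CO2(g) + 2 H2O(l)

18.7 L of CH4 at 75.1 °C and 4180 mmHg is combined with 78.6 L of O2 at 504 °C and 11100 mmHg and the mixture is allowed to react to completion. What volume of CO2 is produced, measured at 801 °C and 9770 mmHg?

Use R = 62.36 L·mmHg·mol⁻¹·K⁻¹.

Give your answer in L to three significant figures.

24.7 L

n(CH4) = PV/RT = (4180 × 18.7) / (62.36 × 348.25) = 3.599 mol
n(O2) = PV/RT = (11100 × 78.6) / (62.36 × 777.15) = 18.00 mol
For 3.599 mol CH4, stoichiometry requires (2/1) × 3.599 = 7.198 mol O2; 18.00 mol is available, so CH4 is limiting.
n(CO2) = (1/1) × 3.599 = 3.599 mol
V(CO2) = nRT/P = 3.599 × 62.36 × 1074.15 / 9770 = 24.68 L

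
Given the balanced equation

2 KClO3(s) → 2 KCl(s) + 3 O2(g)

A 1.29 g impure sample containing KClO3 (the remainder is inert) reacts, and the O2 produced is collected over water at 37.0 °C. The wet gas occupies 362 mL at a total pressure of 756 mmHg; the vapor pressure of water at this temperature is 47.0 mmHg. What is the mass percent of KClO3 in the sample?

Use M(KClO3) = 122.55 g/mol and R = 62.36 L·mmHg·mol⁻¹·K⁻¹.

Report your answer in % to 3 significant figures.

P(O2) = 756 − 47.0 = 709.0 mmHg
n(O2) = PV/RT = (709.0 × 0.3620) / (62.36 × 310.15) = 0.01327 mol
n(KClO3) = (2/3) × 0.01327 = 0.008847 mol
m(KClO3) = 0.008847 × 122.55 = 1.084 g
%KClO3 = 1.084 / 1.29 × 100 = 84.03%

84.0 %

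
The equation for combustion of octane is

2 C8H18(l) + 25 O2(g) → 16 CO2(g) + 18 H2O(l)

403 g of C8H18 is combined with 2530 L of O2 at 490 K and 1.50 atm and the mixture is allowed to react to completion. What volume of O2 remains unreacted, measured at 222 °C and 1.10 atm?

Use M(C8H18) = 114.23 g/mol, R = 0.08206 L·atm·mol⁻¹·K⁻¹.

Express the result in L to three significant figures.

1860 L

n(C8H18) = 403 / 114.23 = 3.528 mol
n(O2) = PV/RT = (1.50 × 2530) / (0.08206 × 490) = 94.38 mol
For 3.528 mol C8H18, stoichiometry requires (25/2) × 3.528 = 44.10 mol O2; 94.38 mol is available, so C8H18 is limiting.
n(O2) consumed = (25/2) × 3.528 = 44.10 mol; remaining = 94.38 − 44.10 = 50.28 mol
V(O2) = nRT/P = 50.28 × 0.08206 × 495.15 / 1.10 = 1857 L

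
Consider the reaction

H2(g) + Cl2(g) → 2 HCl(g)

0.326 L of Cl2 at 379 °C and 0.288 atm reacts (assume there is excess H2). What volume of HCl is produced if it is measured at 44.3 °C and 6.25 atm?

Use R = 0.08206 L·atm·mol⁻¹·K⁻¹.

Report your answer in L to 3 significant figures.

n(Cl2) = PV/RT = (0.288 × 0.326) / (0.08206 × 652.15) = 0.001754 mol
n(HCl) = (2/1) × 0.001754 = 0.003508 mol
V = nRT/P = 0.003508 × 0.08206 × 317.45 / 6.25 = 0.01462 L

0.0146 L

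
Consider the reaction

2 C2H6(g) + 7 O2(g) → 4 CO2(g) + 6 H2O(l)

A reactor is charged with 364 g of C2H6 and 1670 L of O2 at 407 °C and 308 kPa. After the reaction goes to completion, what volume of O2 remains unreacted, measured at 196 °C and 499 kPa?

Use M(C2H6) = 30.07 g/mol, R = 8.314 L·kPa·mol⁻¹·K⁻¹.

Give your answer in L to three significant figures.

n(C2H6) = 364 / 30.07 = 12.11 mol
n(O2) = PV/RT = (308 × 1670) / (8.314 × 680.15) = 90.96 mol
For 12.11 mol C2H6, stoichiometry requires (7/2) × 12.11 = 42.38 mol O2; 90.96 mol is available, so C2H6 is limiting.
n(O2) consumed = (7/2) × 12.11 = 42.38 mol; remaining = 90.96 − 42.38 = 48.58 mol
V(O2) = nRT/P = 48.58 × 8.314 × 469.15 / 499 = 379.7 L

380 L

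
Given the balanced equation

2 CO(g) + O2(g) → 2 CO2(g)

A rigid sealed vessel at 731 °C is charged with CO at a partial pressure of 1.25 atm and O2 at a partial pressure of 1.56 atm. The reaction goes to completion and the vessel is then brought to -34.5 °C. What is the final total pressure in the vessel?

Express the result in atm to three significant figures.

0.519 atm

With V and T fixed, P_i ∝ n_i, so the mole ratios apply directly to partial pressures at 731 °C.
P(O2) required for 1.25 atm of CO = (1/2) × 1.25 = 0.6250 atm; available 1.56 atm, so CO is limiting.
P(O2) remaining = 1.56 − (1/2) × 1.25 = 0.9350 atm
P(gaseous products) = (2)/2 × 1.25 = 1.250 atm
P_total at 731 °C = 0.9350 + 1.250 = 2.185 atm
Scaling to -34.5 °C: P = 2.185 × 238.65/1004.15 = 0.5193 atm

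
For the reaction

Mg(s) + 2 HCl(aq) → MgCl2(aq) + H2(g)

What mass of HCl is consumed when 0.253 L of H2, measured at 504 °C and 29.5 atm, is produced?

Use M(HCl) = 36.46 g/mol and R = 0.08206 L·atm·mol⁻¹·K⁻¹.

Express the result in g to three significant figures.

8.53 g

n(H2) = PV/RT = (29.5 × 0.253) / (0.08206 × 777.15) = 0.1170 mol
n(HCl) = (2/1) × 0.1170 = 0.2340 mol
m(HCl) = 0.2340 × 36.46 = 8.532 g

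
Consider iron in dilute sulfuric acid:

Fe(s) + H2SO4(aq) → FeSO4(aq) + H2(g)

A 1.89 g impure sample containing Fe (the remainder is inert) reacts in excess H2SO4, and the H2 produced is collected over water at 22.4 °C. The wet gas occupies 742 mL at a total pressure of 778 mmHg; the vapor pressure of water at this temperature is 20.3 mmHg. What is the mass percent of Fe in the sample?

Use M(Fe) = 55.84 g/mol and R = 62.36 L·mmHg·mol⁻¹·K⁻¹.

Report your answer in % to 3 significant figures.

90.1 %

P(H2) = 778 − 20.3 = 757.7 mmHg
n(H2) = PV/RT = (757.7 × 0.7420) / (62.36 × 295.55) = 0.03050 mol
n(Fe) = (1/1) × 0.03050 = 0.03050 mol
m(Fe) = 0.03050 × 55.84 = 1.703 g
%Fe = 1.703 / 1.89 × 100 = 90.11%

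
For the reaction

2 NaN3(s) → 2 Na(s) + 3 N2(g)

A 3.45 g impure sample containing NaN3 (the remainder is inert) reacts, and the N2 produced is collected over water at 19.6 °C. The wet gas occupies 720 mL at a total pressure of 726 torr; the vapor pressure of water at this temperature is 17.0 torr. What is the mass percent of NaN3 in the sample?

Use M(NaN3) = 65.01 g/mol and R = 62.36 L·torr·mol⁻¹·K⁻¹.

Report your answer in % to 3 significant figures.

P(N2) = 726 − 17.0 = 709.0 torr
n(N2) = PV/RT = (709.0 × 0.7200) / (62.36 × 292.75) = 0.02796 mol
n(NaN3) = (2/3) × 0.02796 = 0.01864 mol
m(NaN3) = 0.01864 × 65.01 = 1.212 g
%NaN3 = 1.212 / 3.45 × 100 = 35.13%

35.1 %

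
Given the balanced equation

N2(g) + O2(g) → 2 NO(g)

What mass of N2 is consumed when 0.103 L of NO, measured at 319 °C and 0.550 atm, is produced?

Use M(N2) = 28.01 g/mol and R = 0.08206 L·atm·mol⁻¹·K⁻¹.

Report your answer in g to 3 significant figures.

0.0163 g

n(NO) = PV/RT = (0.550 × 0.103) / (0.08206 × 592.15) = 0.001166 mol
n(N2) = (1/2) × 0.001166 = 0.0005830 mol
m(N2) = 0.0005830 × 28.01 = 0.01633 g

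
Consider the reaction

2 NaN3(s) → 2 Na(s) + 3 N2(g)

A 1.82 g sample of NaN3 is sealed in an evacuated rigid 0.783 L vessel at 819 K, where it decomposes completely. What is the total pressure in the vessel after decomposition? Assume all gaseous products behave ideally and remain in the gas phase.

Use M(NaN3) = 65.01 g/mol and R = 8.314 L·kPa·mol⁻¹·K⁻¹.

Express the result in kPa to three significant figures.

365 kPa

n(NaN3) = 1.82 / 65.01 = 0.02800 mol
n(gas produced) = (3/2) × 0.02800 = 0.04200 mol
P = nRT/V = 0.04200 × 8.314 × 819 / 0.783 = 365.2 kPa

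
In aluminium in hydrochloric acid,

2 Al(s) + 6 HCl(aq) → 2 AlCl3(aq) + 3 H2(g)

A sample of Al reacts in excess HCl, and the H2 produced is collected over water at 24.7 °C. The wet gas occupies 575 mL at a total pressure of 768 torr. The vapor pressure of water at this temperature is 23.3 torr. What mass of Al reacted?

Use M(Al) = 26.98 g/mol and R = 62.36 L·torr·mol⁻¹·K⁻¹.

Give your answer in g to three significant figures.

P(H2) = 768 − 23.3 = 744.7 torr
n(H2) = PV/RT = (744.7 × 0.5750) / (62.36 × 297.85) = 0.02305 mol
n(Al) = (2/3) × 0.02305 = 0.01537 mol
m(Al) = 0.01537 × 26.98 = 0.4147 g

0.415 g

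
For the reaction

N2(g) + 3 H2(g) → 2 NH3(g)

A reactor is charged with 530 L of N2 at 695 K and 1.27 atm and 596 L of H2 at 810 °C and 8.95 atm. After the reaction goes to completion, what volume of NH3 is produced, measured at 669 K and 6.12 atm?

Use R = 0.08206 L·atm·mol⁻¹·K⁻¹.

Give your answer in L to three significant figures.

212 L

n(N2) = PV/RT = (1.27 × 530) / (0.08206 × 695) = 11.80 mol
n(H2) = PV/RT = (8.95 × 596) / (0.08206 × 1083.15) = 60.01 mol
For 11.80 mol N2, stoichiometry requires (3/1) × 11.80 = 35.40 mol H2; 60.01 mol is available, so N2 is limiting.
n(NH3) = (2/1) × 11.80 = 23.60 mol
V(NH3) = nRT/P = 23.60 × 0.08206 × 669 / 6.12 = 211.7 L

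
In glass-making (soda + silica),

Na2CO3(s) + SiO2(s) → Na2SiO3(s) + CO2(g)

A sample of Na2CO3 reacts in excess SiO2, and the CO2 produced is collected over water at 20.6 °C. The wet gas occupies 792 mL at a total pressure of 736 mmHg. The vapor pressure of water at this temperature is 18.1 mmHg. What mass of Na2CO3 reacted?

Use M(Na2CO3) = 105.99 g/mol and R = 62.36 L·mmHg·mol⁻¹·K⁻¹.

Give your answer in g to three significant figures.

P(CO2) = 736 − 18.1 = 717.9 mmHg
n(CO2) = PV/RT = (717.9 × 0.7920) / (62.36 × 293.75) = 0.03104 mol
n(Na2CO3) = (1/1) × 0.03104 = 0.03104 mol
m(Na2CO3) = 0.03104 × 105.99 = 3.290 g

3.29 g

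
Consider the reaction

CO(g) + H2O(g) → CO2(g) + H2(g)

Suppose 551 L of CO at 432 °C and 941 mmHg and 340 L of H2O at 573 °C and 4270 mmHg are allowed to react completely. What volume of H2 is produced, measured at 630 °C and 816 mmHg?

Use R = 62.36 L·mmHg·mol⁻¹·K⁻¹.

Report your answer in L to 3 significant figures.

n(CO) = PV/RT = (941 × 551) / (62.36 × 705.15) = 11.79 mol
n(H2O) = PV/RT = (4270 × 340) / (62.36 × 846.15) = 27.51 mol
For 11.79 mol CO, stoichiometry requires (1/1) × 11.79 = 11.79 mol H2O; 27.51 mol is available, so CO is limiting.
n(H2) = (1/1) × 11.79 = 11.79 mol
V(H2) = nRT/P = 11.79 × 62.36 × 903.15 / 816 = 813.7 L

814 L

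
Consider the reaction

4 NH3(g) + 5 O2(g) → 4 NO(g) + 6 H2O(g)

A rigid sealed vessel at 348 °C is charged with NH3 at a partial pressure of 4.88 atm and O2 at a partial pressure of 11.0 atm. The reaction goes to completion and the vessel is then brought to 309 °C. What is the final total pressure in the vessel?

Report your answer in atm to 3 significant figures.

With V and T fixed, P_i ∝ n_i, so the mole ratios apply directly to partial pressures at 348 °C.
P(O2) required for 4.88 atm of NH3 = (5/4) × 4.88 = 6.100 atm; available 11.0 atm, so NH3 is limiting.
P(O2) remaining = 11.0 − (5/4) × 4.88 = 4.900 atm
P(gaseous products) = (4+6)/4 × 4.88 = 12.20 atm
P_total at 348 °C = 4.900 + 12.20 = 17.10 atm
Scaling to 309 °C: P = 17.10 × 582.15/621.15 = 16.03 atm

16.0 atm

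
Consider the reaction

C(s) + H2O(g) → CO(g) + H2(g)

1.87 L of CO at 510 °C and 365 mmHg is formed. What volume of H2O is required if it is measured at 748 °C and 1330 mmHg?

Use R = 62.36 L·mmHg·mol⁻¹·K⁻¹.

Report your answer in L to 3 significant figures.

0.669 L

n(CO) = PV/RT = (365 × 1.87) / (62.36 × 783.15) = 0.01398 mol
n(H2O) = (1/1) × 0.01398 = 0.01398 mol
V = nRT/P = 0.01398 × 62.36 × 1021.15 / 1330 = 0.6693 L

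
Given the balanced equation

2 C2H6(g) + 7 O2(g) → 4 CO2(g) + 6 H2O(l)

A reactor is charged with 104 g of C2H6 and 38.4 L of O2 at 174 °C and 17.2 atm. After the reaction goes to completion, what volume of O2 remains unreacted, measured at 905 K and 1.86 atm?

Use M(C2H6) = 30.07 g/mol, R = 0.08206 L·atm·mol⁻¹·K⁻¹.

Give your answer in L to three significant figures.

n(C2H6) = 104 / 30.07 = 3.459 mol
n(O2) = PV/RT = (17.2 × 38.4) / (0.08206 × 447.15) = 18.00 mol
For 3.459 mol C2H6, stoichiometry requires (7/2) × 3.459 = 12.11 mol O2; 18.00 mol is available, so C2H6 is limiting.
n(O2) consumed = (7/2) × 3.459 = 12.11 mol; remaining = 18.00 − 12.11 = 5.890 mol
V(O2) = nRT/P = 5.890 × 0.08206 × 905 / 1.86 = 235.2 L

235 L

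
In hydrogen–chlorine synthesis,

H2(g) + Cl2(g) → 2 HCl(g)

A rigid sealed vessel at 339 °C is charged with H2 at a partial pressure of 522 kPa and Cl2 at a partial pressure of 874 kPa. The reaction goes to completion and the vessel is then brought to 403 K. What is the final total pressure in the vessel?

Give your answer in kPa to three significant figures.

At constant V, partial pressures at 339 °C are proportional to moles, so apply stoichiometry directly to pressures.
P(Cl2) required for 522 kPa of H2 = (1/1) × 522 = 522.0 kPa; available 874 kPa, so H2 is limiting.
P(Cl2) remaining = 874 − (1/1) × 522 = 352.0 kPa
P(gaseous products) = (2)/1 × 522 = 1044 kPa
P_total at 339 °C = 352.0 + 1044 = 1396 kPa
Scaling to 403 K: P = 1396 × 403/612.15 = 919.0 kPa

919 kPa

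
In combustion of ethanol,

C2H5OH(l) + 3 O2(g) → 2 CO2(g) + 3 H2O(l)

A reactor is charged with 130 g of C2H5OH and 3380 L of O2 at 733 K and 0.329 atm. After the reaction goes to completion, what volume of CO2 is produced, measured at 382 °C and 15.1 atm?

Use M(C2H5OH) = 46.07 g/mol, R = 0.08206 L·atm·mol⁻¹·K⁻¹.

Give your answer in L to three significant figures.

20.1 L

n(C2H5OH) = 130 / 46.07 = 2.822 mol
n(O2) = PV/RT = (0.329 × 3380) / (0.08206 × 733) = 18.49 mol
For 2.822 mol C2H5OH, stoichiometry requires (3/1) × 2.822 = 8.466 mol O2; 18.49 mol is available, so C2H5OH is limiting.
n(CO2) = (2/1) × 2.822 = 5.644 mol
V(CO2) = nRT/P = 5.644 × 0.08206 × 655.15 / 15.1 = 20.09 L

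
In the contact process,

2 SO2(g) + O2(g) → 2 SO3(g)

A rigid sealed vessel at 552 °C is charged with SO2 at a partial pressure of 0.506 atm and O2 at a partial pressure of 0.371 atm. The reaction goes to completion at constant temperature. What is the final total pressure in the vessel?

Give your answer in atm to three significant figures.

With V and T fixed, P_i ∝ n_i, so the mole ratios apply directly to partial pressures at 552 °C.
P(O2) required for 0.506 atm of SO2 = (1/2) × 0.506 = 0.2530 atm; available 0.371 atm, so SO2 is limiting.
P(O2) remaining = 0.371 − (1/2) × 0.506 = 0.1180 atm
P(gaseous products) = (2)/2 × 0.506 = 0.5060 atm
P_total at 552 °C = 0.1180 + 0.5060 = 0.6240 atm

0.624 atm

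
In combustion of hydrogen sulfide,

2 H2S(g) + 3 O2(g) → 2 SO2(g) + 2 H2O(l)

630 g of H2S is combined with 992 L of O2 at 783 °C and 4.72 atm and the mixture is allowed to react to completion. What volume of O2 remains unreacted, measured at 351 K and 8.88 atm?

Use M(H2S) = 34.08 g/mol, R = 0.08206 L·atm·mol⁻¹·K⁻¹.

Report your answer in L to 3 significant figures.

n(H2S) = 630 / 34.08 = 18.49 mol
n(O2) = PV/RT = (4.72 × 992) / (0.08206 × 1056.15) = 54.03 mol
For 18.49 mol H2S, stoichiometry requires (3/2) × 18.49 = 27.73 mol O2; 54.03 mol is available, so H2S is limiting.
n(O2) consumed = (3/2) × 18.49 = 27.73 mol; remaining = 54.03 − 27.73 = 26.30 mol
V(O2) = nRT/P = 26.30 × 0.08206 × 351 / 8.88 = 85.31 L

85.3 L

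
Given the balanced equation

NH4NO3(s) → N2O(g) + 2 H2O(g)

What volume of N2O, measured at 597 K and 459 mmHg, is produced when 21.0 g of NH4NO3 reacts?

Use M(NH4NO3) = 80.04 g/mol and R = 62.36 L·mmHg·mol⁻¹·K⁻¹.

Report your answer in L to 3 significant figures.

21.3 L

n(NH4NO3) = 21.00 / 80.04 = 0.2624 mol
n(N2O) = (1/1) × 0.2624 = 0.2624 mol
V = nRT/P = 0.2624 × 62.36 × 597 / 459 = 21.28 L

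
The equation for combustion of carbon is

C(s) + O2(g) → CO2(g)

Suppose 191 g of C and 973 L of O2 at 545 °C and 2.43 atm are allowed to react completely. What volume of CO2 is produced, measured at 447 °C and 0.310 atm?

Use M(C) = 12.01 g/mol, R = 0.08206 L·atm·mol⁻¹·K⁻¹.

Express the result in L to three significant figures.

n(C) = 191 / 12.01 = 15.90 mol
n(O2) = PV/RT = (2.43 × 973) / (0.08206 × 818.15) = 35.22 mol
For 15.90 mol C, stoichiometry requires (1/1) × 15.90 = 15.90 mol O2; 35.22 mol is available, so C is limiting.
n(CO2) = (1/1) × 15.90 = 15.90 mol
V(CO2) = nRT/P = 15.90 × 0.08206 × 720.15 / 0.310 = 3031 L

3030 L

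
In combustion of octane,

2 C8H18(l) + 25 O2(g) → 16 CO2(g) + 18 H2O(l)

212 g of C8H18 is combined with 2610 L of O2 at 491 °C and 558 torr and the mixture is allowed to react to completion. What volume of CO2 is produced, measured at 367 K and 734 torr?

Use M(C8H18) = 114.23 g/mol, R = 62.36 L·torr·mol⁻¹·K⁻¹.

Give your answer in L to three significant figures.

n(C8H18) = 212 / 114.23 = 1.856 mol
n(O2) = PV/RT = (558 × 2610) / (62.36 × 764.15) = 30.56 mol
For 1.856 mol C8H18, stoichiometry requires (25/2) × 1.856 = 23.20 mol O2; 30.56 mol is available, so C8H18 is limiting.
n(CO2) = (16/2) × 1.856 = 14.85 mol
V(CO2) = nRT/P = 14.85 × 62.36 × 367 / 734 = 463.0 L

463 L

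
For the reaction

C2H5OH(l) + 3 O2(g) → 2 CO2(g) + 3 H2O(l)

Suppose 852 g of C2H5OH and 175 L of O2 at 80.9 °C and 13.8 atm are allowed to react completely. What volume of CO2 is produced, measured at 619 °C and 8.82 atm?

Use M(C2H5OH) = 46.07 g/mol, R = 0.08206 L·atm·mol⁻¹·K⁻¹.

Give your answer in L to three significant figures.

307 L

n(C2H5OH) = 852 / 46.07 = 18.49 mol
n(O2) = PV/RT = (13.8 × 175) / (0.08206 × 354.05) = 83.12 mol
For 18.49 mol C2H5OH, stoichiometry requires (3/1) × 18.49 = 55.47 mol O2; 83.12 mol is available, so C2H5OH is limiting.
n(CO2) = (2/1) × 18.49 = 36.98 mol
V(CO2) = nRT/P = 36.98 × 0.08206 × 892.15 / 8.82 = 307.0 L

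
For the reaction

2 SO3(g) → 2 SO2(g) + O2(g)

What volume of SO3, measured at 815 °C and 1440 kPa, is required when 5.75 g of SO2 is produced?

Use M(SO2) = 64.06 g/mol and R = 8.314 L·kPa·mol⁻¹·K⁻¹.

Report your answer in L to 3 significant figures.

0.564 L

n(SO2) = 5.750 / 64.06 = 0.08976 mol
n(SO3) = (2/2) × 0.08976 = 0.08976 mol
V = nRT/P = 0.08976 × 8.314 × 1088.15 / 1440 = 0.5639 L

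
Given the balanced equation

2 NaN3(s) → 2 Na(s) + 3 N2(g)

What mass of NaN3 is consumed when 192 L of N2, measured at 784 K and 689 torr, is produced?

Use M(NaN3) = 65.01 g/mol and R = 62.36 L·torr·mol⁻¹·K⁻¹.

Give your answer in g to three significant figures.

117 g

n(N2) = PV/RT = (689 × 192) / (62.36 × 784) = 2.706 mol
n(NaN3) = (2/3) × 2.706 = 1.804 mol
m(NaN3) = 1.804 × 65.01 = 117.3 g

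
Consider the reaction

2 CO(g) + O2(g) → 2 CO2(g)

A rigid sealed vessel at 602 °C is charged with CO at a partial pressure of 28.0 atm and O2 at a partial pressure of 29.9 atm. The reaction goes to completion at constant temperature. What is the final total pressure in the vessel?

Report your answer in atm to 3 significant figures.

With V and T fixed, P_i ∝ n_i, so the mole ratios apply directly to partial pressures at 602 °C.
P(O2) required for 28.0 atm of CO = (1/2) × 28.0 = 14.00 atm; available 29.9 atm, so CO is limiting.
P(O2) remaining = 29.9 − (1/2) × 28.0 = 15.90 atm
P(gaseous products) = (2)/2 × 28.0 = 28.00 atm
P_total at 602 °C = 15.90 + 28.00 = 43.90 atm

43.9 atm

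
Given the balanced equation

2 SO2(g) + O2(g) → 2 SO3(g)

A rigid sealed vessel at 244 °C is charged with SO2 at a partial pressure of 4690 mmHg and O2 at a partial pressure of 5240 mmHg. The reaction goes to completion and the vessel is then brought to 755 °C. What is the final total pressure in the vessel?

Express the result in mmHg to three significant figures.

At constant V, partial pressures at 244 °C are proportional to moles, so apply stoichiometry directly to pressures.
P(O2) required for 4690 mmHg of SO2 = (1/2) × 4690 = 2345 mmHg; available 5240 mmHg, so SO2 is limiting.
P(O2) remaining = 5240 − (1/2) × 4690 = 2895 mmHg
P(gaseous products) = (2)/2 × 4690 = 4690 mmHg
P_total at 244 °C = 2895 + 4690 = 7585 mmHg
Scaling to 755 °C: P = 7585 × 1028.15/517.15 = 15080 mmHg

15100 mmHg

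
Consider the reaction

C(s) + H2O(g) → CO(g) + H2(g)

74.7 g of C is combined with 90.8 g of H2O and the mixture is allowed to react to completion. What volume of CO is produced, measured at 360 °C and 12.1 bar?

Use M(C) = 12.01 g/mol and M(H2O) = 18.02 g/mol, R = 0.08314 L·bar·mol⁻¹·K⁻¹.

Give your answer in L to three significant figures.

21.9 L

n(C) = 74.7 / 12.01 = 6.220 mol
n(H2O) = 90.8 / 18.02 = 5.039 mol
For 6.220 mol C, stoichiometry requires (1/1) × 6.220 = 6.220 mol H2O; 5.039 mol is available, so H2O is limiting.
n(CO) = (1/1) × 5.039 = 5.039 mol
V(CO) = nRT/P = 5.039 × 0.08314 × 633.15 / 12.1 = 21.92 L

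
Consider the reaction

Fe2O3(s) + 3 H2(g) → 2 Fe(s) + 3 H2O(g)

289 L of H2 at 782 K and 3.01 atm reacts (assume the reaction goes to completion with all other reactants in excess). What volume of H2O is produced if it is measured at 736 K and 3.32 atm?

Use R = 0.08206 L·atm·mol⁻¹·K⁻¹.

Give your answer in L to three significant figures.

247 L

n(H2) = PV/RT = (3.01 × 289) / (0.08206 × 782) = 13.56 mol
n(H2O) = (3/3) × 13.56 = 13.56 mol
V = nRT/P = 13.56 × 0.08206 × 736 / 3.32 = 246.7 L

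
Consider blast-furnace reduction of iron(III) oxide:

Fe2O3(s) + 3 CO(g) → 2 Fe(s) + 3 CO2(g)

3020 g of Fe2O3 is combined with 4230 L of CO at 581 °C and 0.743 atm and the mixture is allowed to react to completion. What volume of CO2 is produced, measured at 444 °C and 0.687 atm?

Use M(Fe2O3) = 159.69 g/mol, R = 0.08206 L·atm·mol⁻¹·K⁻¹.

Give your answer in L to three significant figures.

n(Fe2O3) = 3020 / 159.69 = 18.91 mol
n(CO) = PV/RT = (0.743 × 4230) / (0.08206 × 854.15) = 44.84 mol
For 18.91 mol Fe2O3, stoichiometry requires (3/1) × 18.91 = 56.73 mol CO; 44.84 mol is available, so CO is limiting.
n(CO2) = (3/3) × 44.84 = 44.84 mol
V(CO2) = nRT/P = 44.84 × 0.08206 × 717.15 / 0.687 = 3841 L

3840 L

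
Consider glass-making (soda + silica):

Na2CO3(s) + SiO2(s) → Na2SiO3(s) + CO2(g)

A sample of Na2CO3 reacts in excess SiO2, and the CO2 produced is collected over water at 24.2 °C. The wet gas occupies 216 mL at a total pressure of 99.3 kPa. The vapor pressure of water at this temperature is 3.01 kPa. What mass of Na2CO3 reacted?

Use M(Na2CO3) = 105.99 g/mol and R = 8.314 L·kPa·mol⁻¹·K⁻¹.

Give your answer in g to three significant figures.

0.892 g

P(CO2) = 99.3 − 3.01 = 96.29 kPa
n(CO2) = PV/RT = (96.29 × 0.2160) / (8.314 × 297.35) = 0.008413 mol
n(Na2CO3) = (1/1) × 0.008413 = 0.008413 mol
m(Na2CO3) = 0.008413 × 105.99 = 0.8917 g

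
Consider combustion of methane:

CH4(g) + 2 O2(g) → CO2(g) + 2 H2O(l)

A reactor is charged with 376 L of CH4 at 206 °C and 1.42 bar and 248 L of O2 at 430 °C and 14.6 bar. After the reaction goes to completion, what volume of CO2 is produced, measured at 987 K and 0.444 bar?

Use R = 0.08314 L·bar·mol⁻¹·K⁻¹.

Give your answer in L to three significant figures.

n(CH4) = PV/RT = (1.42 × 376) / (0.08314 × 479.15) = 13.40 mol
n(O2) = PV/RT = (14.6 × 248) / (0.08314 × 703.15) = 61.94 mol
For 13.40 mol CH4, stoichiometry requires (2/1) × 13.40 = 26.80 mol O2; 61.94 mol is available, so CH4 is limiting.
n(CO2) = (1/1) × 13.40 = 13.40 mol
V(CO2) = nRT/P = 13.40 × 0.08314 × 987 / 0.444 = 2477 L

2480 L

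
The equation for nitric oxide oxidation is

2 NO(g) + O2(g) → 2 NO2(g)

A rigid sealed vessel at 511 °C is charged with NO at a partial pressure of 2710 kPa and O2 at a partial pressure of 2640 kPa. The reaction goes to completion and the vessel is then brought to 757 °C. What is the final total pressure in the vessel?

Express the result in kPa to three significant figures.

5250 kPa

At constant V, partial pressures at 511 °C are proportional to moles, so apply stoichiometry directly to pressures.
P(O2) required for 2710 kPa of NO = (1/2) × 2710 = 1355 kPa; available 2640 kPa, so NO is limiting.
P(O2) remaining = 2640 − (1/2) × 2710 = 1285 kPa
P(gaseous products) = (2)/2 × 2710 = 2710 kPa
P_total at 511 °C = 1285 + 2710 = 3995 kPa
Scaling to 757 °C: P = 3995 × 1030.15/784.15 = 5248 kPa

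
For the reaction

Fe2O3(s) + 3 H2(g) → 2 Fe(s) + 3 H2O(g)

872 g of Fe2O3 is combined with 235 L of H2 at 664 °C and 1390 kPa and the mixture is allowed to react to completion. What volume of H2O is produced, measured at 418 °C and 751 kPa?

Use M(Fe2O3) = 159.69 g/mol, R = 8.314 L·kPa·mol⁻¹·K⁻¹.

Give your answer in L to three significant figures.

125 L

n(Fe2O3) = 872 / 159.69 = 5.461 mol
n(H2) = PV/RT = (1390 × 235) / (8.314 × 937.15) = 41.92 mol
For 5.461 mol Fe2O3, stoichiometry requires (3/1) × 5.461 = 16.38 mol H2; 41.92 mol is available, so Fe2O3 is limiting.
n(H2O) = (3/1) × 5.461 = 16.38 mol
V(H2O) = nRT/P = 16.38 × 8.314 × 691.15 / 751 = 125.3 L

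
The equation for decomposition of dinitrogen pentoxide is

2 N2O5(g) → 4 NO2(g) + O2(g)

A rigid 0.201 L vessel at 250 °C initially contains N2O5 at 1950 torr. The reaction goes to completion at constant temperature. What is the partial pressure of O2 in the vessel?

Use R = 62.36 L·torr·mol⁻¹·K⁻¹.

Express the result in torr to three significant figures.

975 torr

n(N2O5)₀ = PV/RT = (1950 × 0.201) / (62.36 × 523.15) = 0.01201 mol
n(O2) = (1/2) × 0.01201 = 0.006005 mol
P(O2) = nRT/V = 0.006005 × 62.36 × 523.15 / 0.201 = 974.7 torr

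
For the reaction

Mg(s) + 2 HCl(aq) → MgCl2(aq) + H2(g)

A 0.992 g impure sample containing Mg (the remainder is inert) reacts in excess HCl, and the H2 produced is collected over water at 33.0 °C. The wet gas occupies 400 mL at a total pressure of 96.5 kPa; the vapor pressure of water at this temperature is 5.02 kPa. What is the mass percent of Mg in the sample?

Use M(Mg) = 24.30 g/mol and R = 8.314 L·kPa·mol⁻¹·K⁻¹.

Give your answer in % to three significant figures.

35.2 %

P(H2) = 96.5 − 5.02 = 91.48 kPa
n(H2) = PV/RT = (91.48 × 0.4000) / (8.314 × 306.15) = 0.01438 mol
n(Mg) = (1/1) × 0.01438 = 0.01438 mol
m(Mg) = 0.01438 × 24.30 = 0.3494 g
%Mg = 0.3494 / 0.992 × 100 = 35.22%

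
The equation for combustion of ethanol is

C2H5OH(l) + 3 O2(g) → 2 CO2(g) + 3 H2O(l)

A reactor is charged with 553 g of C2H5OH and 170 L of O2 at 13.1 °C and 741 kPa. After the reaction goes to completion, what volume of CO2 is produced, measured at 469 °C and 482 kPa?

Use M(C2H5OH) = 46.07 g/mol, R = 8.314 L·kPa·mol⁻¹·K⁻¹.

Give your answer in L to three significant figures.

307 L

n(C2H5OH) = 553 / 46.07 = 12.00 mol
n(O2) = PV/RT = (741 × 170) / (8.314 × 286.25) = 52.93 mol
For 12.00 mol C2H5OH, stoichiometry requires (3/1) × 12.00 = 36.00 mol O2; 52.93 mol is available, so C2H5OH is limiting.
n(CO2) = (2/1) × 12.00 = 24.00 mol
V(CO2) = nRT/P = 24.00 × 8.314 × 742.15 / 482 = 307.2 L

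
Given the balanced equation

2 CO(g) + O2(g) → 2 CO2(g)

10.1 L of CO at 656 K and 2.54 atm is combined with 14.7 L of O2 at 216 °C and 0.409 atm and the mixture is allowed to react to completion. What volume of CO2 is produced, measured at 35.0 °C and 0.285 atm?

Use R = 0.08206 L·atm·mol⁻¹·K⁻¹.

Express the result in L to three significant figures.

n(CO) = PV/RT = (2.54 × 10.1) / (0.08206 × 656) = 0.4766 mol
n(O2) = PV/RT = (0.409 × 14.7) / (0.08206 × 489.15) = 0.1498 mol
For 0.4766 mol CO, stoichiometry requires (1/2) × 0.4766 = 0.2383 mol O2; 0.1498 mol is available, so O2 is limiting.
n(CO2) = (2/1) × 0.1498 = 0.2996 mol
V(CO2) = nRT/P = 0.2996 × 0.08206 × 308.15 / 0.285 = 26.58 L

26.6 L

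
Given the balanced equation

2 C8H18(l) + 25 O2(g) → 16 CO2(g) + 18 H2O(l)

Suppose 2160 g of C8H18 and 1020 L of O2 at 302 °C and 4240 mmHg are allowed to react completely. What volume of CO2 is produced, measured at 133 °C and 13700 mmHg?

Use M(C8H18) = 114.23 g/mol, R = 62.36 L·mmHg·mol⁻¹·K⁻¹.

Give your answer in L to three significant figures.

n(C8H18) = 2160 / 114.23 = 18.91 mol
n(O2) = PV/RT = (4240 × 1020) / (62.36 × 575.15) = 120.6 mol
For 18.91 mol C8H18, stoichiometry requires (25/2) × 18.91 = 236.4 mol O2; 120.6 mol is available, so O2 is limiting.
n(CO2) = (16/25) × 120.6 = 77.18 mol
V(CO2) = nRT/P = 77.18 × 62.36 × 406.15 / 13700 = 142.7 L

143 L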